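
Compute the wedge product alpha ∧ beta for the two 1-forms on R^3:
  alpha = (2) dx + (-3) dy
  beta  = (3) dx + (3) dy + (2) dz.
alpha ∧ beta = (15) dx ∧ dy + (4) dx ∧ dz + (-6) dy ∧ dz

Distribute the wedge, using dx_i ∧ dx_j = -dx_j ∧ dx_i and dx_i ∧ dx_i = 0. For each pair (i, j) with i < j, the coefficient of dx_i ∧ dx_j in alpha ∧ beta is (alpha_i * beta_j - alpha_j * beta_i). Collecting: alpha ∧ beta = (15) dx ∧ dy + (4) dx ∧ dz + (-6) dy ∧ dz.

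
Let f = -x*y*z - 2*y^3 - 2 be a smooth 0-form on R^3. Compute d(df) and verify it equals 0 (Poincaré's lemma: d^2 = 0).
d(df) = 0

Step 1: df = sum_i (∂f/∂x_i) dx_i = (-y*z) dx + (-x*z - 6*y^2) dy + (-x*y) dz.
Step 2: Apply d again. Using the 1-form formula, the coefficient of dx ∧ dy in d(df) is ∂^2 f/∂x ∂y - ∂^2 f/∂y ∂x = (-z) - (-z) = 0 (equality of mixed partials for smooth f).
Similarly for dx ∧ dz and dy ∧ dz — all coefficients vanish. So d(df) = 0.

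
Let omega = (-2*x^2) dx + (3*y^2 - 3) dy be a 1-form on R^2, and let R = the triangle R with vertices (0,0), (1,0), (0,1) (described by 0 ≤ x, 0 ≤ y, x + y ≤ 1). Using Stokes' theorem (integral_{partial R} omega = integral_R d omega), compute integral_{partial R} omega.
integral_(partial R) omega = 0

Stokes: integral_partial_R omega = integral_R d omega with d omega = (∂Q/∂x - ∂P/∂y) dx ∧ dy.
  ∂Q/∂x = 0
  ∂P/∂y = 0
  integrand = ∂Q/∂x - ∂P/∂y = 0.
Integrating over R: integral_0^1 integral_0^{1-x} (0) dy dx = 0.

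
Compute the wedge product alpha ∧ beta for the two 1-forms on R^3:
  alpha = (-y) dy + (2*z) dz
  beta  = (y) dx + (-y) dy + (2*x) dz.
alpha ∧ beta = (y^2) dx ∧ dy + (2*y*(-x + z)) dy ∧ dz + (-2*y*z) dx ∧ dz

Distribute the wedge, using dx_i ∧ dx_j = -dx_j ∧ dx_i and dx_i ∧ dx_i = 0. For each pair (i, j) with i < j, the coefficient of dx_i ∧ dx_j in alpha ∧ beta is (alpha_i * beta_j - alpha_j * beta_i). Collecting: alpha ∧ beta = (y^2) dx ∧ dy + (2*y*(-x + z)) dy ∧ dz + (-2*y*z) dx ∧ dz.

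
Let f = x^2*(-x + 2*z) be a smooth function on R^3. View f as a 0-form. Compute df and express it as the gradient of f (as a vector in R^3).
df = (x*(-3*x + 4*z)) dx + (0) dy + (2*x^2) dz; grad f = (x*(-3*x + 4*z), 0, 2*x^2)

For a 0-form f, d f = (∂f/∂x) dx + (∂f/∂y) dy + (∂f/∂z) dz. The components of the vector representation are exactly the entries of grad f in Cartesian coordinates:
  ∂f/∂x = x*(-3*x + 4*z)
  ∂f/∂y = 0
  ∂f/∂z = 2*x^2.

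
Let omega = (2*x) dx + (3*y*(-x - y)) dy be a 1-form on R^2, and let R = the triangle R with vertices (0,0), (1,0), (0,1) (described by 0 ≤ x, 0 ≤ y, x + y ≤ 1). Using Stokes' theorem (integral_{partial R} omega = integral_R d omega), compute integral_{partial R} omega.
integral_(partial R) omega = -1/2

Stokes: integral_partial_R omega = integral_R d omega with d omega = (∂Q/∂x - ∂P/∂y) dx ∧ dy.
  ∂Q/∂x = -3*y
  ∂P/∂y = 0
  integrand = ∂Q/∂x - ∂P/∂y = -3*y.
Integrating over R: integral_0^1 integral_0^{1-x} (-3*y) dy dx = -1/2.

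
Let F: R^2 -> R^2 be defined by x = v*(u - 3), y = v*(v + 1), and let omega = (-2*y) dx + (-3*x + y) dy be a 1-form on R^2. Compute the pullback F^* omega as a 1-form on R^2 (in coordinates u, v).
F^* omega = (2*v^2*(-v - 1)) du + (v*(-8*u*v - 5*u + 2*v^2 + 27*v + 16)) dv

Using F^*(f dg) = (f ∘ F) d(g ∘ F), substitute each coordinate x_i by F_i(u, v) in f_i, and replace dx_i by d F_i = (∂F_i/∂u) du + (∂F_i/∂v) dv.
  For the x component: f_1(F) = 2*v*(-v - 1); d F_1 = (v) du + (u - 3) dv
  For the y component: f_2(F) = v*(-3*u + v + 10); d F_2 = (0) du + (2*v + 1) dv
Combining and collecting du, dv coefficients:
  coeff of du: 2*v^2*(-v - 1)
  coeff of dv: v*(-8*u*v - 5*u + 2*v^2 + 27*v + 16)
F^* omega = (2*v^2*(-v - 1)) du + (v*(-8*u*v - 5*u + 2*v^2 + 27*v + 16)) dv.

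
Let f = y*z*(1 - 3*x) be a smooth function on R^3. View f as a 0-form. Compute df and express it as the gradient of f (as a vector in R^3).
df = (-3*y*z) dx + (z*(1 - 3*x)) dy + (y*(1 - 3*x)) dz; grad f = (-3*y*z, z*(1 - 3*x), y*(1 - 3*x))

For a 0-form f, d f = (∂f/∂x) dx + (∂f/∂y) dy + (∂f/∂z) dz. The components of the vector representation are exactly the entries of grad f in Cartesian coordinates:
  ∂f/∂x = -3*y*z
  ∂f/∂y = z*(1 - 3*x)
  ∂f/∂z = y*(1 - 3*x).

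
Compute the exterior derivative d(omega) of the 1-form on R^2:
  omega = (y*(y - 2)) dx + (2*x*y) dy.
d(omega) = (2) dx ∧ dy

For a 1-form omega = sum_i f_i dx_i, the exterior derivative is
  d(omega) = sum_{i < j} (∂f_j/∂x_i - ∂f_i/∂x_j) dx_i ∧ dx_j.
  coefficient of dx ∧ dy: ∂f_2/∂x - ∂f_1/∂y = ∂(2*x*y)/∂x - ∂(y*(y - 2))/∂y = 2
Assembling: d(omega) = (2) dx ∧ dy.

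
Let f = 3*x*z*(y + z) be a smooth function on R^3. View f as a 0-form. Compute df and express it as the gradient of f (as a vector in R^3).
df = (3*z*(y + z)) dx + (3*x*z) dy + (3*x*(y + 2*z)) dz; grad f = (3*z*(y + z), 3*x*z, 3*x*(y + 2*z))

For a 0-form f, d f = (∂f/∂x) dx + (∂f/∂y) dy + (∂f/∂z) dz. The components of the vector representation are exactly the entries of grad f in Cartesian coordinates:
  ∂f/∂x = 3*z*(y + z)
  ∂f/∂y = 3*x*z
  ∂f/∂z = 3*x*(y + 2*z).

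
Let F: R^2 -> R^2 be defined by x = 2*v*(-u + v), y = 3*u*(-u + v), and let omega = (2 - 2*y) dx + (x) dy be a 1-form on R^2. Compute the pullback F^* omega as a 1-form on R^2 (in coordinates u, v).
F^* omega = (2*v*(-3*u*v + 3*v^2 - 2)) du + (-12*u^3 + 30*u^2*v - 18*u*v^2 - 4*u + 8*v) dv

Using F^*(f dg) = (f ∘ F) d(g ∘ F), substitute each coordinate x_i by F_i(u, v) in f_i, and replace dx_i by d F_i = (∂F_i/∂u) du + (∂F_i/∂v) dv.
  For the x component: f_1(F) = 6*u^2 - 6*u*v + 2; d F_1 = (-2*v) du + (-2*u + 4*v) dv
  For the y component: f_2(F) = 2*v*(-u + v); d F_2 = (-6*u + 3*v) du + (3*u) dv
Combining and collecting du, dv coefficients:
  coeff of du: 2*v*(-3*u*v + 3*v^2 - 2)
  coeff of dv: -12*u^3 + 30*u^2*v - 18*u*v^2 - 4*u + 8*v
F^* omega = (2*v*(-3*u*v + 3*v^2 - 2)) du + (-12*u^3 + 30*u^2*v - 18*u*v^2 - 4*u + 8*v) dv.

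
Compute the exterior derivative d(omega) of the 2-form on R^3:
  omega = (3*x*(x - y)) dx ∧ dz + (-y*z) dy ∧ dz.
d(omega) = (3*x) dx ∧ dy ∧ dz

For a 2-form omega = sum_{i<j} g_{ij} dx_i ∧ dx_j, the exterior derivative is
  d(omega) = sum_{i<j} d(g_{ij}) ∧ dx_i ∧ dx_j = sum_{i<j, k} (∂g_{ij}/∂x_k) dx_k ∧ dx_i ∧ dx_j.
Expand each term, using dx_k ∧ dx_i ∧ dx_j = sgn(permutation) dx_{(a)} ∧ dx_{(b)} ∧ dx_{(c)} with (a < b < c) sorted:
  d(3*x*(x - y)) includes (∂/∂y)(3*x*(x - y)) dy = (-3*x) dy, which multiplied by dx ∧ dz gives (3*x) dx ∧ dy ∧ dz
Collecting like 3-forms: d(omega) = (3*x) dx ∧ dy ∧ dz.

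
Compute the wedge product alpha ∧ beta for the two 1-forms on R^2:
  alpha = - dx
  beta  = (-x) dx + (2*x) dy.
alpha ∧ beta = (-2*x) dx ∧ dy

Distribute the wedge, using dx_i ∧ dx_j = -dx_j ∧ dx_i and dx_i ∧ dx_i = 0. For each pair (i, j) with i < j, the coefficient of dx_i ∧ dx_j in alpha ∧ beta is (alpha_i * beta_j - alpha_j * beta_i). Collecting: alpha ∧ beta = (-2*x) dx ∧ dy.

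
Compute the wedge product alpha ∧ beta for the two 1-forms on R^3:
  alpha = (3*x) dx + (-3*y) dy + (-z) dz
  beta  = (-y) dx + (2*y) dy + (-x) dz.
alpha ∧ beta = (3*y*(2*x - y)) dx ∧ dy + (-3*x^2 - y*z) dx ∧ dz + (y*(3*x + 2*z)) dy ∧ dz

Distribute the wedge, using dx_i ∧ dx_j = -dx_j ∧ dx_i and dx_i ∧ dx_i = 0. For each pair (i, j) with i < j, the coefficient of dx_i ∧ dx_j in alpha ∧ beta is (alpha_i * beta_j - alpha_j * beta_i). Collecting: alpha ∧ beta = (3*y*(2*x - y)) dx ∧ dy + (-3*x^2 - y*z) dx ∧ dz + (y*(3*x + 2*z)) dy ∧ dz.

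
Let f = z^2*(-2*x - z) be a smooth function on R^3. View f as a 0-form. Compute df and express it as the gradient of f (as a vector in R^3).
df = (-2*z^2) dx + (0) dy + (z*(-4*x - 3*z)) dz; grad f = (-2*z^2, 0, z*(-4*x - 3*z))

For a 0-form f, d f = (∂f/∂x) dx + (∂f/∂y) dy + (∂f/∂z) dz. The components of the vector representation are exactly the entries of grad f in Cartesian coordinates:
  ∂f/∂x = -2*z^2
  ∂f/∂y = 0
  ∂f/∂z = z*(-4*x - 3*z).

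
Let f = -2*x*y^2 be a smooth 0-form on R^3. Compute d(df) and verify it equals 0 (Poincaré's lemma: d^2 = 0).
d(df) = 0

Step 1: df = sum_i (∂f/∂x_i) dx_i = (-2*y^2) dx + (-4*x*y) dy + (0) dz.
Step 2: Apply d again. Using the 1-form formula, the coefficient of dx ∧ dy in d(df) is ∂^2 f/∂x ∂y - ∂^2 f/∂y ∂x = (-4*y) - (-4*y) = 0 (equality of mixed partials for smooth f).
Similarly for dx ∧ dz and dy ∧ dz — all coefficients vanish. So d(df) = 0.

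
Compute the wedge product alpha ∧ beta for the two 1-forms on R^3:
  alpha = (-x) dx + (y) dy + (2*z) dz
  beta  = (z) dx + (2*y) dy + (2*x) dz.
alpha ∧ beta = (-y*(2*x + z)) dx ∧ dy + (-2*x^2 - 2*z^2) dx ∧ dz + (2*y*(x - 2*z)) dy ∧ dz

Distribute the wedge, using dx_i ∧ dx_j = -dx_j ∧ dx_i and dx_i ∧ dx_i = 0. For each pair (i, j) with i < j, the coefficient of dx_i ∧ dx_j in alpha ∧ beta is (alpha_i * beta_j - alpha_j * beta_i). Collecting: alpha ∧ beta = (-y*(2*x + z)) dx ∧ dy + (-2*x^2 - 2*z^2) dx ∧ dz + (2*y*(x - 2*z)) dy ∧ dz.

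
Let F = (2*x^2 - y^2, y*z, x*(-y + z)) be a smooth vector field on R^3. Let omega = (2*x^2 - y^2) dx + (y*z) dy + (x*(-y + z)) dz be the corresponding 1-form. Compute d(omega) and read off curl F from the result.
d(omega) = (-x - y) dy ∧ dz + (y - z) dz ∧ dx + (2*y) dx ∧ dy; curl F = (-x - y, y - z, 2*y)

d omega = sum_{i<j} (∂f_j/∂x_i - ∂f_i/∂x_j) dx_i ∧ dx_j. Under the identification (dy ∧ dz, dz ∧ dx, dx ∧ dy) ↔ (e_x, e_y, e_z), the coefficients are exactly the components of curl F. Compute:
  ∂R/∂y - ∂Q/∂z = (-x) - (y) = -x - y
  ∂P/∂z - ∂R/∂x = (0) - (-y + z) = y - z
  ∂Q/∂x - ∂P/∂y = (0) - (-2*y) = 2*y.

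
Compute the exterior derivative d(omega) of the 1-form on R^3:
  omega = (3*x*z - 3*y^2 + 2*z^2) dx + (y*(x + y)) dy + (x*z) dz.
d(omega) = (7*y) dx ∧ dy + (-3*x - 3*z) dx ∧ dz

For a 1-form omega = sum_i f_i dx_i, the exterior derivative is
  d(omega) = sum_{i < j} (∂f_j/∂x_i - ∂f_i/∂x_j) dx_i ∧ dx_j.
  coefficient of dx ∧ dy: ∂f_2/∂x - ∂f_1/∂y = ∂(y*(x + y))/∂x - ∂(3*x*z - 3*y^2 + 2*z^2)/∂y = 7*y
  coefficient of dx ∧ dz: ∂f_3/∂x - ∂f_1/∂z = ∂(x*z)/∂x - ∂(3*x*z - 3*y^2 + 2*z^2)/∂z = -3*x - 3*z
Assembling: d(omega) = (7*y) dx ∧ dy + (-3*x - 3*z) dx ∧ dz.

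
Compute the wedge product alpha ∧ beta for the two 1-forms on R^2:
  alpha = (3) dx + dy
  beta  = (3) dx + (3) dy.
alpha ∧ beta = (6) dx ∧ dy

Distribute the wedge, using dx_i ∧ dx_j = -dx_j ∧ dx_i and dx_i ∧ dx_i = 0. For each pair (i, j) with i < j, the coefficient of dx_i ∧ dx_j in alpha ∧ beta is (alpha_i * beta_j - alpha_j * beta_i). Collecting: alpha ∧ beta = (6) dx ∧ dy.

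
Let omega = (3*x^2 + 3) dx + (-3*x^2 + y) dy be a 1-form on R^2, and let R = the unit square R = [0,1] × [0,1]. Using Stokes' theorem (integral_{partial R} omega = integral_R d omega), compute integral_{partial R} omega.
integral_(partial R) omega = -3

Stokes: integral_partial_R omega = integral_R d omega with d omega = (∂Q/∂x - ∂P/∂y) dx ∧ dy.
  ∂Q/∂x = -6*x
  ∂P/∂y = 0
  integrand = ∂Q/∂x - ∂P/∂y = -6*x.
Integrating over R: integral_0^1 integral_0^1 (-6*x) dx dy = -3.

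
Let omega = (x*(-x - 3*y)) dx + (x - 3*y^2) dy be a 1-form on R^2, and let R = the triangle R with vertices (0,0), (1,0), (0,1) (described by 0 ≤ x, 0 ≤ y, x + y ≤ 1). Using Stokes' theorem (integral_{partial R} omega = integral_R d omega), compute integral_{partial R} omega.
integral_(partial R) omega = 1

Stokes: integral_partial_R omega = integral_R d omega with d omega = (∂Q/∂x - ∂P/∂y) dx ∧ dy.
  ∂Q/∂x = 1
  ∂P/∂y = -3*x
  integrand = ∂Q/∂x - ∂P/∂y = 3*x + 1.
Integrating over R: integral_0^1 integral_0^{1-x} (3*x + 1) dy dx = 1.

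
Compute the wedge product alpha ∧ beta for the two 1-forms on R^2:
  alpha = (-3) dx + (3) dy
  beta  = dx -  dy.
alpha ∧ beta = 0

Distribute the wedge, using dx_i ∧ dx_j = -dx_j ∧ dx_i and dx_i ∧ dx_i = 0. For each pair (i, j) with i < j, the coefficient of dx_i ∧ dx_j in alpha ∧ beta is (alpha_i * beta_j - alpha_j * beta_i). Collecting: alpha ∧ beta = 0.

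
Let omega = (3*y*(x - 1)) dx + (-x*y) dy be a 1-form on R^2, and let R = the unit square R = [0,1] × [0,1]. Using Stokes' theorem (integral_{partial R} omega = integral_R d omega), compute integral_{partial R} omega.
integral_(partial R) omega = 1

Stokes: integral_partial_R omega = integral_R d omega with d omega = (∂Q/∂x - ∂P/∂y) dx ∧ dy.
  ∂Q/∂x = -y
  ∂P/∂y = 3*x - 3
  integrand = ∂Q/∂x - ∂P/∂y = -3*x - y + 3.
Integrating over R: integral_0^1 integral_0^1 (-3*x - y + 3) dx dy = 1.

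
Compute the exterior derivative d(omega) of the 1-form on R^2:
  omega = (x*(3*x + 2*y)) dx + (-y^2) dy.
d(omega) = (-2*x) dx ∧ dy

For a 1-form omega = sum_i f_i dx_i, the exterior derivative is
  d(omega) = sum_{i < j} (∂f_j/∂x_i - ∂f_i/∂x_j) dx_i ∧ dx_j.
  coefficient of dx ∧ dy: ∂f_2/∂x - ∂f_1/∂y = ∂(-y^2)/∂x - ∂(x*(3*x + 2*y))/∂y = -2*x
Assembling: d(omega) = (-2*x) dx ∧ dy.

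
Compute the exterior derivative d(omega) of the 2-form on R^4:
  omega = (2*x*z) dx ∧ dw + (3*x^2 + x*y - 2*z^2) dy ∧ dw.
d(omega) = (-2*x) dx ∧ dz ∧ dw + (6*x + y) dx ∧ dy ∧ dw + (4*z) dy ∧ dz ∧ dw

For a 2-form omega = sum_{i<j} g_{ij} dx_i ∧ dx_j, the exterior derivative is
  d(omega) = sum_{i<j} d(g_{ij}) ∧ dx_i ∧ dx_j = sum_{i<j, k} (∂g_{ij}/∂x_k) dx_k ∧ dx_i ∧ dx_j.
Expand each term, using dx_k ∧ dx_i ∧ dx_j = sgn(permutation) dx_{(a)} ∧ dx_{(b)} ∧ dx_{(c)} with (a < b < c) sorted:
  d(2*x*z) includes (∂/∂z)(2*x*z) dz = (2*x) dz, which multiplied by dx ∧ dw gives (-2*x) dx ∧ dz ∧ dw
  d(3*x^2 + x*y - 2*z^2) includes (∂/∂x)(3*x^2 + x*y - 2*z^2) dx = (6*x + y) dx, which multiplied by dy ∧ dw gives (6*x + y) dx ∧ dy ∧ dw
  d(3*x^2 + x*y - 2*z^2) includes (∂/∂z)(3*x^2 + x*y - 2*z^2) dz = (-4*z) dz, which multiplied by dy ∧ dw gives (4*z) dy ∧ dz ∧ dw
Collecting like 3-forms: d(omega) = (-2*x) dx ∧ dz ∧ dw + (6*x + y) dx ∧ dy ∧ dw + (4*z) dy ∧ dz ∧ dw.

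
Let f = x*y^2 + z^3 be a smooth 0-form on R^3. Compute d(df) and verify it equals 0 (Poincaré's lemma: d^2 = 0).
d(df) = 0

Step 1: df = sum_i (∂f/∂x_i) dx_i = (y^2) dx + (2*x*y) dy + (3*z^2) dz.
Step 2: Apply d again. Using the 1-form formula, the coefficient of dx ∧ dy in d(df) is ∂^2 f/∂x ∂y - ∂^2 f/∂y ∂x = (2*y) - (2*y) = 0 (equality of mixed partials for smooth f).
Similarly for dx ∧ dz and dy ∧ dz — all coefficients vanish. So d(df) = 0.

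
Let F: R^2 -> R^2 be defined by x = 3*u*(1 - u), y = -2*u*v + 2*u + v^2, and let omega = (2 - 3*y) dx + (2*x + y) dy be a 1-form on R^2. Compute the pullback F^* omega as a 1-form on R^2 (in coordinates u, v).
F^* omega = (-24*u^2*v + 24*u^2 + 22*u*v^2 - 2*u*v - 14*u - 2*v^3 - 7*v^2 + 6) du + (12*u^3 - 8*u^2*v - 16*u^2 - 6*u*v^2 + 16*u*v + 2*v^3) dv

Using F^*(f dg) = (f ∘ F) d(g ∘ F), substitute each coordinate x_i by F_i(u, v) in f_i, and replace dx_i by d F_i = (∂F_i/∂u) du + (∂F_i/∂v) dv.
  For the x component: f_1(F) = 6*u*v - 6*u - 3*v^2 + 2; d F_1 = (3 - 6*u) du + (0) dv
  For the y component: f_2(F) = -6*u^2 - 2*u*v + 8*u + v^2; d F_2 = (2 - 2*v) du + (-2*u + 2*v) dv
Combining and collecting du, dv coefficients:
  coeff of du: -24*u^2*v + 24*u^2 + 22*u*v^2 - 2*u*v - 14*u - 2*v^3 - 7*v^2 + 6
  coeff of dv: 12*u^3 - 8*u^2*v - 16*u^2 - 6*u*v^2 + 16*u*v + 2*v^3
F^* omega = (-24*u^2*v + 24*u^2 + 22*u*v^2 - 2*u*v - 14*u - 2*v^3 - 7*v^2 + 6) du + (12*u^3 - 8*u^2*v - 16*u^2 - 6*u*v^2 + 16*u*v + 2*v^3) dv.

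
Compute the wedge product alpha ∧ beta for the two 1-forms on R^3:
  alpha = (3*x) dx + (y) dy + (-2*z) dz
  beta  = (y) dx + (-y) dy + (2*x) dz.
alpha ∧ beta = (-y*(3*x + y)) dx ∧ dy + (6*x^2 + 2*y*z) dx ∧ dz + (2*y*(x - z)) dy ∧ dz

Distribute the wedge, using dx_i ∧ dx_j = -dx_j ∧ dx_i and dx_i ∧ dx_i = 0. For each pair (i, j) with i < j, the coefficient of dx_i ∧ dx_j in alpha ∧ beta is (alpha_i * beta_j - alpha_j * beta_i). Collecting: alpha ∧ beta = (-y*(3*x + y)) dx ∧ dy + (6*x^2 + 2*y*z) dx ∧ dz + (2*y*(x - z)) dy ∧ dz.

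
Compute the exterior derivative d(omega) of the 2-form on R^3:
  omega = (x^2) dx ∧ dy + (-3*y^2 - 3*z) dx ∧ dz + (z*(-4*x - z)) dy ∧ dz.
d(omega) = (6*y - 4*z) dx ∧ dy ∧ dz

For a 2-form omega = sum_{i<j} g_{ij} dx_i ∧ dx_j, the exterior derivative is
  d(omega) = sum_{i<j} d(g_{ij}) ∧ dx_i ∧ dx_j = sum_{i<j, k} (∂g_{ij}/∂x_k) dx_k ∧ dx_i ∧ dx_j.
Expand each term, using dx_k ∧ dx_i ∧ dx_j = sgn(permutation) dx_{(a)} ∧ dx_{(b)} ∧ dx_{(c)} with (a < b < c) sorted:
  d(-3*y^2 - 3*z) includes (∂/∂y)(-3*y^2 - 3*z) dy = (-6*y) dy, which multiplied by dx ∧ dz gives (6*y) dx ∧ dy ∧ dz
  d(z*(-4*x - z)) includes (∂/∂x)(z*(-4*x - z)) dx = (-4*z) dx, which multiplied by dy ∧ dz gives (-4*z) dx ∧ dy ∧ dz
Collecting like 3-forms: d(omega) = (6*y - 4*z) dx ∧ dy ∧ dz.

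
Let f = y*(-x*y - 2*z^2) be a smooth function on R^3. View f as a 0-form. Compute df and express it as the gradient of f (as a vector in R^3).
df = (-y^2) dx + (-2*x*y - 2*z^2) dy + (-4*y*z) dz; grad f = (-y^2, -2*x*y - 2*z^2, -4*y*z)

For a 0-form f, d f = (∂f/∂x) dx + (∂f/∂y) dy + (∂f/∂z) dz. The components of the vector representation are exactly the entries of grad f in Cartesian coordinates:
  ∂f/∂x = -y^2
  ∂f/∂y = -2*x*y - 2*z^2
  ∂f/∂z = -4*y*z.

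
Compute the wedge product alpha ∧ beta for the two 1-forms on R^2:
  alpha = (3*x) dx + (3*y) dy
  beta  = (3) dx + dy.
alpha ∧ beta = (3*x - 9*y) dx ∧ dy

Distribute the wedge, using dx_i ∧ dx_j = -dx_j ∧ dx_i and dx_i ∧ dx_i = 0. For each pair (i, j) with i < j, the coefficient of dx_i ∧ dx_j in alpha ∧ beta is (alpha_i * beta_j - alpha_j * beta_i). Collecting: alpha ∧ beta = (3*x - 9*y) dx ∧ dy.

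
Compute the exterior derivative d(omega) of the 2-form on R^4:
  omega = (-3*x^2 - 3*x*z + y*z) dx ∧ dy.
d(omega) = (-3*x + y) dx ∧ dy ∧ dz

For a 2-form omega = sum_{i<j} g_{ij} dx_i ∧ dx_j, the exterior derivative is
  d(omega) = sum_{i<j} d(g_{ij}) ∧ dx_i ∧ dx_j = sum_{i<j, k} (∂g_{ij}/∂x_k) dx_k ∧ dx_i ∧ dx_j.
Expand each term, using dx_k ∧ dx_i ∧ dx_j = sgn(permutation) dx_{(a)} ∧ dx_{(b)} ∧ dx_{(c)} with (a < b < c) sorted:
  d(-3*x^2 - 3*x*z + y*z) includes (∂/∂z)(-3*x^2 - 3*x*z + y*z) dz = (-3*x + y) dz, which multiplied by dx ∧ dy gives (-3*x + y) dx ∧ dy ∧ dz
Collecting like 3-forms: d(omega) = (-3*x + y) dx ∧ dy ∧ dz.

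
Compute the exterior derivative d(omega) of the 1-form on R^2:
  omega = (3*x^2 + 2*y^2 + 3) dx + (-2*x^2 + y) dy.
d(omega) = (-4*x - 4*y) dx ∧ dy

For a 1-form omega = sum_i f_i dx_i, the exterior derivative is
  d(omega) = sum_{i < j} (∂f_j/∂x_i - ∂f_i/∂x_j) dx_i ∧ dx_j.
  coefficient of dx ∧ dy: ∂f_2/∂x - ∂f_1/∂y = ∂(-2*x^2 + y)/∂x - ∂(3*x^2 + 2*y^2 + 3)/∂y = -4*x - 4*y
Assembling: d(omega) = (-4*x - 4*y) dx ∧ dy.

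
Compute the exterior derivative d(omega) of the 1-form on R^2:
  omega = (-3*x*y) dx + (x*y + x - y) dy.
d(omega) = (3*x + y + 1) dx ∧ dy

For a 1-form omega = sum_i f_i dx_i, the exterior derivative is
  d(omega) = sum_{i < j} (∂f_j/∂x_i - ∂f_i/∂x_j) dx_i ∧ dx_j.
  coefficient of dx ∧ dy: ∂f_2/∂x - ∂f_1/∂y = ∂(x*y + x - y)/∂x - ∂(-3*x*y)/∂y = 3*x + y + 1
Assembling: d(omega) = (3*x + y + 1) dx ∧ dy.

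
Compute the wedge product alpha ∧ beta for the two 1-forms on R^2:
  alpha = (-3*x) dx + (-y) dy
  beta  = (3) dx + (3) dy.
alpha ∧ beta = (-9*x + 3*y) dx ∧ dy

Distribute the wedge, using dx_i ∧ dx_j = -dx_j ∧ dx_i and dx_i ∧ dx_i = 0. For each pair (i, j) with i < j, the coefficient of dx_i ∧ dx_j in alpha ∧ beta is (alpha_i * beta_j - alpha_j * beta_i). Collecting: alpha ∧ beta = (-9*x + 3*y) dx ∧ dy.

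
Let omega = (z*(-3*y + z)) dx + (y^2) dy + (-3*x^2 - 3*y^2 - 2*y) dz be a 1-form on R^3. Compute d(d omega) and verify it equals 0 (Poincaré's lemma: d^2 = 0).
d(d omega) = 0

Step 1: d omega = sum_{i<j} (∂f_j/∂x_i - ∂f_i/∂x_j) dx_i ∧ dx_j:
  coeff of dx ∧ dy: 3*z
  coeff of dx ∧ dz: -6*x + 3*y - 2*z
  coeff of dy ∧ dz: -6*y - 2
Step 2: Apply d again to each 2-form coefficient. The only possible 3-form in R^3 is dx ∧ dy ∧ dz, with coefficient
  ∂(coeff of dy∧dz)/∂x - ∂(coeff of dx∧dz)/∂y + ∂(coeff of dx∧dy)/∂z
  = ∂/∂x (-6*y - 2) - ∂/∂y (-6*x + 3*y - 2*z) + ∂/∂z (3*z).
Each of these terms simplifies to sums of mixed partials that cancel in pairs. The result is 0 (by equality of mixed partials for smooth functions — Schwarz / Clairaut).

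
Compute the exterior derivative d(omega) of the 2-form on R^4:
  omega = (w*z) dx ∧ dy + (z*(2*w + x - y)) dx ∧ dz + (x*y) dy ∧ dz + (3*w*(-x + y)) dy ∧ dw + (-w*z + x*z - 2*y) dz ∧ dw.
d(omega) = (w + y + z) dx ∧ dy ∧ dz + (-3*w + z) dx ∧ dy ∧ dw + (3*z) dx ∧ dz ∧ dw + (-2) dy ∧ dz ∧ dw

For a 2-form omega = sum_{i<j} g_{ij} dx_i ∧ dx_j, the exterior derivative is
  d(omega) = sum_{i<j} d(g_{ij}) ∧ dx_i ∧ dx_j = sum_{i<j, k} (∂g_{ij}/∂x_k) dx_k ∧ dx_i ∧ dx_j.
Expand each term, using dx_k ∧ dx_i ∧ dx_j = sgn(permutation) dx_{(a)} ∧ dx_{(b)} ∧ dx_{(c)} with (a < b < c) sorted:
  d(w*z) includes (∂/∂z)(w*z) dz = (w) dz, which multiplied by dx ∧ dy gives (w) dx ∧ dy ∧ dz
  d(w*z) includes (∂/∂w)(w*z) dw = (z) dw, which multiplied by dx ∧ dy gives (z) dx ∧ dy ∧ dw
  d(z*(2*w + x - y)) includes (∂/∂y)(z*(2*w + x - y)) dy = (-z) dy, which multiplied by dx ∧ dz gives (z) dx ∧ dy ∧ dz
  d(z*(2*w + x - y)) includes (∂/∂w)(z*(2*w + x - y)) dw = (2*z) dw, which multiplied by dx ∧ dz gives (2*z) dx ∧ dz ∧ dw
  d(x*y) includes (∂/∂x)(x*y) dx = (y) dx, which multiplied by dy ∧ dz gives (y) dx ∧ dy ∧ dz
  d(3*w*(-x + y)) includes (∂/∂x)(3*w*(-x + y)) dx = (-3*w) dx, which multiplied by dy ∧ dw gives (-3*w) dx ∧ dy ∧ dw
  d(-w*z + x*z - 2*y) includes (∂/∂x)(-w*z + x*z - 2*y) dx = (z) dx, which multiplied by dz ∧ dw gives (z) dx ∧ dz ∧ dw
  d(-w*z + x*z - 2*y) includes (∂/∂y)(-w*z + x*z - 2*y) dy = (-2) dy, which multiplied by dz ∧ dw gives (-2) dy ∧ dz ∧ dw
Collecting like 3-forms: d(omega) = (w + y + z) dx ∧ dy ∧ dz + (-3*w + z) dx ∧ dy ∧ dw + (3*z) dx ∧ dz ∧ dw + (-2) dy ∧ dz ∧ dw.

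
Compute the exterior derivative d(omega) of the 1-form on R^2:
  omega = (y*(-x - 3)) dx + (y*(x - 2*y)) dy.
d(omega) = (x + y + 3) dx ∧ dy

For a 1-form omega = sum_i f_i dx_i, the exterior derivative is
  d(omega) = sum_{i < j} (∂f_j/∂x_i - ∂f_i/∂x_j) dx_i ∧ dx_j.
  coefficient of dx ∧ dy: ∂f_2/∂x - ∂f_1/∂y = ∂(y*(x - 2*y))/∂x - ∂(y*(-x - 3))/∂y = x + y + 3
Assembling: d(omega) = (x + y + 3) dx ∧ dy.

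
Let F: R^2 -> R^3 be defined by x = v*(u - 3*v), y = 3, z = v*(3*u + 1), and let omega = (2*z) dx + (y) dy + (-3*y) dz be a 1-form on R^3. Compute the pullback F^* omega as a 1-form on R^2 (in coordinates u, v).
F^* omega = (v*(6*u*v + 2*v - 27)) du + (6*u^2*v - 36*u*v^2 + 2*u*v - 27*u - 12*v^2 - 9) dv

Using F^*(f dg) = (f ∘ F) d(g ∘ F), substitute each coordinate x_i by F_i(u, v) in f_i, and replace dx_i by d F_i = (∂F_i/∂u) du + (∂F_i/∂v) dv.
  For the x component: f_1(F) = 2*v*(3*u + 1); d F_1 = (v) du + (u - 6*v) dv
  For the y component: f_2(F) = 3; d F_2 = (0) du + (0) dv
  For the z component: f_3(F) = -9; d F_3 = (3*v) du + (3*u + 1) dv
Combining and collecting du, dv coefficients:
  coeff of du: v*(6*u*v + 2*v - 27)
  coeff of dv: 6*u^2*v - 36*u*v^2 + 2*u*v - 27*u - 12*v^2 - 9
F^* omega = (v*(6*u*v + 2*v - 27)) du + (6*u^2*v - 36*u*v^2 + 2*u*v - 27*u - 12*v^2 - 9) dv.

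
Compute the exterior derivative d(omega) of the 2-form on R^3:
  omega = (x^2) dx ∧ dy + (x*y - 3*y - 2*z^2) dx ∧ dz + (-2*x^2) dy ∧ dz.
d(omega) = (3 - 5*x) dx ∧ dy ∧ dz

For a 2-form omega = sum_{i<j} g_{ij} dx_i ∧ dx_j, the exterior derivative is
  d(omega) = sum_{i<j} d(g_{ij}) ∧ dx_i ∧ dx_j = sum_{i<j, k} (∂g_{ij}/∂x_k) dx_k ∧ dx_i ∧ dx_j.
Expand each term, using dx_k ∧ dx_i ∧ dx_j = sgn(permutation) dx_{(a)} ∧ dx_{(b)} ∧ dx_{(c)} with (a < b < c) sorted:
  d(x*y - 3*y - 2*z^2) includes (∂/∂y)(x*y - 3*y - 2*z^2) dy = (x - 3) dy, which multiplied by dx ∧ dz gives (3 - x) dx ∧ dy ∧ dz
  d(-2*x^2) includes (∂/∂x)(-2*x^2) dx = (-4*x) dx, which multiplied by dy ∧ dz gives (-4*x) dx ∧ dy ∧ dz
Collecting like 3-forms: d(omega) = (3 - 5*x) dx ∧ dy ∧ dz.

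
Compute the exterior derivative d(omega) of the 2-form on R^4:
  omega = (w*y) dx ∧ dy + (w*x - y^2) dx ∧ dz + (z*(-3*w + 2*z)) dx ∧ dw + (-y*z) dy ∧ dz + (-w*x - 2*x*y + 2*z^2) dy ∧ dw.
d(omega) = (-w - y) dx ∧ dy ∧ dw + (2*y) dx ∧ dy ∧ dz + (3*w + x - 4*z) dx ∧ dz ∧ dw + (-4*z) dy ∧ dz ∧ dw

For a 2-form omega = sum_{i<j} g_{ij} dx_i ∧ dx_j, the exterior derivative is
  d(omega) = sum_{i<j} d(g_{ij}) ∧ dx_i ∧ dx_j = sum_{i<j, k} (∂g_{ij}/∂x_k) dx_k ∧ dx_i ∧ dx_j.
Expand each term, using dx_k ∧ dx_i ∧ dx_j = sgn(permutation) dx_{(a)} ∧ dx_{(b)} ∧ dx_{(c)} with (a < b < c) sorted:
  d(w*y) includes (∂/∂w)(w*y) dw = (y) dw, which multiplied by dx ∧ dy gives (y) dx ∧ dy ∧ dw
  d(w*x - y^2) includes (∂/∂y)(w*x - y^2) dy = (-2*y) dy, which multiplied by dx ∧ dz gives (2*y) dx ∧ dy ∧ dz
  d(w*x - y^2) includes (∂/∂w)(w*x - y^2) dw = (x) dw, which multiplied by dx ∧ dz gives (x) dx ∧ dz ∧ dw
  d(z*(-3*w + 2*z)) includes (∂/∂z)(z*(-3*w + 2*z)) dz = (-3*w + 4*z) dz, which multiplied by dx ∧ dw gives (3*w - 4*z) dx ∧ dz ∧ dw
  d(-w*x - 2*x*y + 2*z^2) includes (∂/∂x)(-w*x - 2*x*y + 2*z^2) dx = (-w - 2*y) dx, which multiplied by dy ∧ dw gives (-w - 2*y) dx ∧ dy ∧ dw
  d(-w*x - 2*x*y + 2*z^2) includes (∂/∂z)(-w*x - 2*x*y + 2*z^2) dz = (4*z) dz, which multiplied by dy ∧ dw gives (-4*z) dy ∧ dz ∧ dw
Collecting like 3-forms: d(omega) = (-w - y) dx ∧ dy ∧ dw + (2*y) dx ∧ dy ∧ dz + (3*w + x - 4*z) dx ∧ dz ∧ dw + (-4*z) dy ∧ dz ∧ dw.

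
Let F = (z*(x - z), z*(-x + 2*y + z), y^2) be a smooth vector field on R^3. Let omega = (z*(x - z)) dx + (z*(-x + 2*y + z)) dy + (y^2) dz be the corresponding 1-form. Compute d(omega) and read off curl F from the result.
d(omega) = (x - 2*z) dy ∧ dz + (x - 2*z) dz ∧ dx + (-z) dx ∧ dy; curl F = (x - 2*z, x - 2*z, -z)

d omega = sum_{i<j} (∂f_j/∂x_i - ∂f_i/∂x_j) dx_i ∧ dx_j. Under the identification (dy ∧ dz, dz ∧ dx, dx ∧ dy) ↔ (e_x, e_y, e_z), the coefficients are exactly the components of curl F. Compute:
  ∂R/∂y - ∂Q/∂z = (2*y) - (-x + 2*y + 2*z) = x - 2*z
  ∂P/∂z - ∂R/∂x = (x - 2*z) - (0) = x - 2*z
  ∂Q/∂x - ∂P/∂y = (-z) - (0) = -z.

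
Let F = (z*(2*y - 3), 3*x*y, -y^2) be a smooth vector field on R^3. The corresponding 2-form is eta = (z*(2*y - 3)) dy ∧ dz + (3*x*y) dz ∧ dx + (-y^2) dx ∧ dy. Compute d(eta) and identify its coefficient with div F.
d(eta) = (3*x) dx ∧ dy ∧ dz; div F = 3*x

For a 2-form in R^3 of the form above, applying d gives a 3-form with coefficient ∂P/∂x + ∂Q/∂y + ∂R/∂z:
  ∂P/∂x = 0
  ∂Q/∂y = 3*x
  ∂R/∂z = 0
Sum = 3*x, which is exactly div F.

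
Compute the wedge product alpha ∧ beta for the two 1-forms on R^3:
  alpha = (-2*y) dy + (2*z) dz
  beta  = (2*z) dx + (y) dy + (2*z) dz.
alpha ∧ beta = (4*y*z) dx ∧ dy + (-6*y*z) dy ∧ dz + (-4*z^2) dx ∧ dz

Distribute the wedge, using dx_i ∧ dx_j = -dx_j ∧ dx_i and dx_i ∧ dx_i = 0. For each pair (i, j) with i < j, the coefficient of dx_i ∧ dx_j in alpha ∧ beta is (alpha_i * beta_j - alpha_j * beta_i). Collecting: alpha ∧ beta = (4*y*z) dx ∧ dy + (-6*y*z) dy ∧ dz + (-4*z^2) dx ∧ dz.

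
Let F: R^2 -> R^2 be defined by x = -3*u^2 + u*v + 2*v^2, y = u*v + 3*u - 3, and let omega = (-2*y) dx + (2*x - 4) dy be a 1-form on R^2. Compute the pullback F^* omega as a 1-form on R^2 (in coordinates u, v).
F^* omega = (6*u^2*v + 18*u^2 - 36*u + 4*v^3 + 12*v^2 + 2*v - 12) du + (-6*u^3 - 6*u^2 - 4*u*v^2 - 24*u*v + 2*u + 24*v) dv

Using F^*(f dg) = (f ∘ F) d(g ∘ F), substitute each coordinate x_i by F_i(u, v) in f_i, and replace dx_i by d F_i = (∂F_i/∂u) du + (∂F_i/∂v) dv.
  For the x component: f_1(F) = -2*u*v - 6*u + 6; d F_1 = (-6*u + v) du + (u + 4*v) dv
  For the y component: f_2(F) = -6*u^2 + 2*u*v + 4*v^2 - 4; d F_2 = (v + 3) du + (u) dv
Combining and collecting du, dv coefficients:
  coeff of du: 6*u^2*v + 18*u^2 - 36*u + 4*v^3 + 12*v^2 + 2*v - 12
  coeff of dv: -6*u^3 - 6*u^2 - 4*u*v^2 - 24*u*v + 2*u + 24*v
F^* omega = (6*u^2*v + 18*u^2 - 36*u + 4*v^3 + 12*v^2 + 2*v - 12) du + (-6*u^3 - 6*u^2 - 4*u*v^2 - 24*u*v + 2*u + 24*v) dv.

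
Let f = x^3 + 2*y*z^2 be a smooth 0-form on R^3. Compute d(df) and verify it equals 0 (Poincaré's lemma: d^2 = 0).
d(df) = 0

Step 1: df = sum_i (∂f/∂x_i) dx_i = (3*x^2) dx + (2*z^2) dy + (4*y*z) dz.
Step 2: Apply d again. Using the 1-form formula, the coefficient of dx ∧ dy in d(df) is ∂^2 f/∂x ∂y - ∂^2 f/∂y ∂x = (0) - (0) = 0 (equality of mixed partials for smooth f).
Similarly for dx ∧ dz and dy ∧ dz — all coefficients vanish. So d(df) = 0.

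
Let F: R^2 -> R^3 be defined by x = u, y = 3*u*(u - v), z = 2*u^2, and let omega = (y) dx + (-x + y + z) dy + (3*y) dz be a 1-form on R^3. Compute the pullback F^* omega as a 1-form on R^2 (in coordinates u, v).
F^* omega = (3*u*(22*u^2 - 23*u*v - u + 3*v^2)) du + (u^2*(-15*u + 9*v + 3)) dv

Using F^*(f dg) = (f ∘ F) d(g ∘ F), substitute each coordinate x_i by F_i(u, v) in f_i, and replace dx_i by d F_i = (∂F_i/∂u) du + (∂F_i/∂v) dv.
  For the x component: f_1(F) = 3*u*(u - v); d F_1 = (1) du + (0) dv
  For the y component: f_2(F) = u*(5*u - 3*v - 1); d F_2 = (6*u - 3*v) du + (-3*u) dv
  For the z component: f_3(F) = 9*u*(u - v); d F_3 = (4*u) du + (0) dv
Combining and collecting du, dv coefficients:
  coeff of du: 3*u*(22*u^2 - 23*u*v - u + 3*v^2)
  coeff of dv: u^2*(-15*u + 9*v + 3)
F^* omega = (3*u*(22*u^2 - 23*u*v - u + 3*v^2)) du + (u^2*(-15*u + 9*v + 3)) dv.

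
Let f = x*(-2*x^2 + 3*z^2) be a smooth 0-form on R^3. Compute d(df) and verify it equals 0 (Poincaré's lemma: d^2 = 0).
d(df) = 0

Step 1: df = sum_i (∂f/∂x_i) dx_i = (-6*x^2 + 3*z^2) dx + (0) dy + (6*x*z) dz.
Step 2: Apply d again. Using the 1-form formula, the coefficient of dx ∧ dy in d(df) is ∂^2 f/∂x ∂y - ∂^2 f/∂y ∂x = (0) - (0) = 0 (equality of mixed partials for smooth f).
Similarly for dx ∧ dz and dy ∧ dz — all coefficients vanish. So d(df) = 0.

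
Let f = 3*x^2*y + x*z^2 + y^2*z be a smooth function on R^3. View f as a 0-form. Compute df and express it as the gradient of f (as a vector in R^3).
df = (6*x*y + z^2) dx + (3*x^2 + 2*y*z) dy + (2*x*z + y^2) dz; grad f = (6*x*y + z^2, 3*x^2 + 2*y*z, 2*x*z + y^2)

For a 0-form f, d f = (∂f/∂x) dx + (∂f/∂y) dy + (∂f/∂z) dz. The components of the vector representation are exactly the entries of grad f in Cartesian coordinates:
  ∂f/∂x = 6*x*y + z^2
  ∂f/∂y = 3*x^2 + 2*y*z
  ∂f/∂z = 2*x*z + y^2.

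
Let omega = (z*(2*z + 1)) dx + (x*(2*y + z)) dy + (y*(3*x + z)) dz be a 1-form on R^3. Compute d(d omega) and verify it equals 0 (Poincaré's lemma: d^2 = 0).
d(d omega) = 0

Step 1: d omega = sum_{i<j} (∂f_j/∂x_i - ∂f_i/∂x_j) dx_i ∧ dx_j:
  coeff of dx ∧ dy: 2*y + z
  coeff of dx ∧ dz: 3*y - 4*z - 1
  coeff of dy ∧ dz: 2*x + z
Step 2: Apply d again to each 2-form coefficient. The only possible 3-form in R^3 is dx ∧ dy ∧ dz, with coefficient
  ∂(coeff of dy∧dz)/∂x - ∂(coeff of dx∧dz)/∂y + ∂(coeff of dx∧dy)/∂z
  = ∂/∂x (2*x + z) - ∂/∂y (3*y - 4*z - 1) + ∂/∂z (2*y + z).
Each of these terms simplifies to sums of mixed partials that cancel in pairs. The result is 0 (by equality of mixed partials for smooth functions — Schwarz / Clairaut).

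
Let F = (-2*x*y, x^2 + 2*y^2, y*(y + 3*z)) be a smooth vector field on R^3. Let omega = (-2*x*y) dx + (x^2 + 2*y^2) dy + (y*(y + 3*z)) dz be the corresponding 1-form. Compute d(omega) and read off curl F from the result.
d(omega) = (2*y + 3*z) dy ∧ dz + (0) dz ∧ dx + (4*x) dx ∧ dy; curl F = (2*y + 3*z, 0, 4*x)

d omega = sum_{i<j} (∂f_j/∂x_i - ∂f_i/∂x_j) dx_i ∧ dx_j. Under the identification (dy ∧ dz, dz ∧ dx, dx ∧ dy) ↔ (e_x, e_y, e_z), the coefficients are exactly the components of curl F. Compute:
  ∂R/∂y - ∂Q/∂z = (2*y + 3*z) - (0) = 2*y + 3*z
  ∂P/∂z - ∂R/∂x = (0) - (0) = 0
  ∂Q/∂x - ∂P/∂y = (2*x) - (-2*x) = 4*x.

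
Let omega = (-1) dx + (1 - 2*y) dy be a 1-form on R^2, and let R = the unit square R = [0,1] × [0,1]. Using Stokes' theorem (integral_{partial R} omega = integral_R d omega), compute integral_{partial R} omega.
integral_(partial R) omega = 0

Stokes: integral_partial_R omega = integral_R d omega with d omega = (∂Q/∂x - ∂P/∂y) dx ∧ dy.
  ∂Q/∂x = 0
  ∂P/∂y = 0
  integrand = ∂Q/∂x - ∂P/∂y = 0.
Integrating over R: integral_0^1 integral_0^1 (0) dx dy = 0.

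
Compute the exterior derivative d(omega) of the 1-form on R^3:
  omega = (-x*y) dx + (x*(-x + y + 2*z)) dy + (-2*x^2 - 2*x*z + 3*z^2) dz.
d(omega) = (-x + y + 2*z) dx ∧ dy + (-4*x - 2*z) dx ∧ dz + (-2*x) dy ∧ dz

For a 1-form omega = sum_i f_i dx_i, the exterior derivative is
  d(omega) = sum_{i < j} (∂f_j/∂x_i - ∂f_i/∂x_j) dx_i ∧ dx_j.
  coefficient of dx ∧ dy: ∂f_2/∂x - ∂f_1/∂y = ∂(x*(-x + y + 2*z))/∂x - ∂(-x*y)/∂y = -x + y + 2*z
  coefficient of dx ∧ dz: ∂f_3/∂x - ∂f_1/∂z = ∂(-2*x^2 - 2*x*z + 3*z^2)/∂x - ∂(-x*y)/∂z = -4*x - 2*z
  coefficient of dy ∧ dz: ∂f_3/∂y - ∂f_2/∂z = ∂(-2*x^2 - 2*x*z + 3*z^2)/∂y - ∂(x*(-x + y + 2*z))/∂z = -2*x
Assembling: d(omega) = (-x + y + 2*z) dx ∧ dy + (-4*x - 2*z) dx ∧ dz + (-2*x) dy ∧ dz.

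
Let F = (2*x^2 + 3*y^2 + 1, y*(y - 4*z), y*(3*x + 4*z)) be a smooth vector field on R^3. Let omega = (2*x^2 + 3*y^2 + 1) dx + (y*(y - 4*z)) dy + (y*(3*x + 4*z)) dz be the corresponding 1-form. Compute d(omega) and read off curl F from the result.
d(omega) = (3*x + 4*y + 4*z) dy ∧ dz + (-3*y) dz ∧ dx + (-6*y) dx ∧ dy; curl F = (3*x + 4*y + 4*z, -3*y, -6*y)

d omega = sum_{i<j} (∂f_j/∂x_i - ∂f_i/∂x_j) dx_i ∧ dx_j. Under the identification (dy ∧ dz, dz ∧ dx, dx ∧ dy) ↔ (e_x, e_y, e_z), the coefficients are exactly the components of curl F. Compute:
  ∂R/∂y - ∂Q/∂z = (3*x + 4*z) - (-4*y) = 3*x + 4*y + 4*z
  ∂P/∂z - ∂R/∂x = (0) - (3*y) = -3*y
  ∂Q/∂x - ∂P/∂y = (0) - (6*y) = -6*y.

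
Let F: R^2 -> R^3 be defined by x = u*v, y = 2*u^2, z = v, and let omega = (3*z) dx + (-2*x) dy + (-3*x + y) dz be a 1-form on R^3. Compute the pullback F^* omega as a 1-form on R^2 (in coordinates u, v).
F^* omega = (v*(-8*u^2 + 3*v)) du + (2*u^2) dv

Using F^*(f dg) = (f ∘ F) d(g ∘ F), substitute each coordinate x_i by F_i(u, v) in f_i, and replace dx_i by d F_i = (∂F_i/∂u) du + (∂F_i/∂v) dv.
  For the x component: f_1(F) = 3*v; d F_1 = (v) du + (u) dv
  For the y component: f_2(F) = -2*u*v; d F_2 = (4*u) du + (0) dv
  For the z component: f_3(F) = u*(2*u - 3*v); d F_3 = (0) du + (1) dv
Combining and collecting du, dv coefficients:
  coeff of du: v*(-8*u^2 + 3*v)
  coeff of dv: 2*u^2
F^* omega = (v*(-8*u^2 + 3*v)) du + (2*u^2) dv.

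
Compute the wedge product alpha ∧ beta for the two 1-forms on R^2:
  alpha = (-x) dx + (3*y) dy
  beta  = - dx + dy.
alpha ∧ beta = (-x + 3*y) dx ∧ dy

Distribute the wedge, using dx_i ∧ dx_j = -dx_j ∧ dx_i and dx_i ∧ dx_i = 0. For each pair (i, j) with i < j, the coefficient of dx_i ∧ dx_j in alpha ∧ beta is (alpha_i * beta_j - alpha_j * beta_i). Collecting: alpha ∧ beta = (-x + 3*y) dx ∧ dy.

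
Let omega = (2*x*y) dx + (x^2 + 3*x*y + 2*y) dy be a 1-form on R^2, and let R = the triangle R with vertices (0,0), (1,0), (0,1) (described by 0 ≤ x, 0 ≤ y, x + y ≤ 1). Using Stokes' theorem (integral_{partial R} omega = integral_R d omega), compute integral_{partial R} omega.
integral_(partial R) omega = 1/2

Stokes: integral_partial_R omega = integral_R d omega with d omega = (∂Q/∂x - ∂P/∂y) dx ∧ dy.
  ∂Q/∂x = 2*x + 3*y
  ∂P/∂y = 2*x
  integrand = ∂Q/∂x - ∂P/∂y = 3*y.
Integrating over R: integral_0^1 integral_0^{1-x} (3*y) dy dx = 1/2.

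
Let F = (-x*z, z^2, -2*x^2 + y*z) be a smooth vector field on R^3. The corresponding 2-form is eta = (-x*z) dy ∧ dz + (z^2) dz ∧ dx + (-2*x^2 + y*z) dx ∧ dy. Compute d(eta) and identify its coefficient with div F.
d(eta) = (y - z) dx ∧ dy ∧ dz; div F = y - z

For a 2-form in R^3 of the form above, applying d gives a 3-form with coefficient ∂P/∂x + ∂Q/∂y + ∂R/∂z:
  ∂P/∂x = -z
  ∂Q/∂y = 0
  ∂R/∂z = y
Sum = y - z, which is exactly div F.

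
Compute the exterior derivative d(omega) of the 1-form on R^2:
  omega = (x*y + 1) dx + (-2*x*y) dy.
d(omega) = (-x - 2*y) dx ∧ dy

For a 1-form omega = sum_i f_i dx_i, the exterior derivative is
  d(omega) = sum_{i < j} (∂f_j/∂x_i - ∂f_i/∂x_j) dx_i ∧ dx_j.
  coefficient of dx ∧ dy: ∂f_2/∂x - ∂f_1/∂y = ∂(-2*x*y)/∂x - ∂(x*y + 1)/∂y = -x - 2*y
Assembling: d(omega) = (-x - 2*y) dx ∧ dy.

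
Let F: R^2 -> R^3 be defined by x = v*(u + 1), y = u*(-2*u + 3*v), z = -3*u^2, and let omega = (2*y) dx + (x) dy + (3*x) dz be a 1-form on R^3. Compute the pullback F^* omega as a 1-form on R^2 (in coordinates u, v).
F^* omega = (v*(-26*u^2 + 9*u*v - 22*u + 3*v)) du + (u*(-4*u^2 + 9*u*v - 4*u + 9*v)) dv

Using F^*(f dg) = (f ∘ F) d(g ∘ F), substitute each coordinate x_i by F_i(u, v) in f_i, and replace dx_i by d F_i = (∂F_i/∂u) du + (∂F_i/∂v) dv.
  For the x component: f_1(F) = 2*u*(-2*u + 3*v); d F_1 = (v) du + (u + 1) dv
  For the y component: f_2(F) = v*(u + 1); d F_2 = (-4*u + 3*v) du + (3*u) dv
  For the z component: f_3(F) = 3*v*(u + 1); d F_3 = (-6*u) du + (0) dv
Combining and collecting du, dv coefficients:
  coeff of du: v*(-26*u^2 + 9*u*v - 22*u + 3*v)
  coeff of dv: u*(-4*u^2 + 9*u*v - 4*u + 9*v)
F^* omega = (v*(-26*u^2 + 9*u*v - 22*u + 3*v)) du + (u*(-4*u^2 + 9*u*v - 4*u + 9*v)) dv.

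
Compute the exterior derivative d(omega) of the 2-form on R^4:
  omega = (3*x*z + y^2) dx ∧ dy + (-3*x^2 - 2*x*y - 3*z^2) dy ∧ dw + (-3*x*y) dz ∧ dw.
d(omega) = (3*x) dx ∧ dy ∧ dz + (-6*x - 2*y) dx ∧ dy ∧ dw + (-3*x + 6*z) dy ∧ dz ∧ dw + (-3*y) dx ∧ dz ∧ dw

For a 2-form omega = sum_{i<j} g_{ij} dx_i ∧ dx_j, the exterior derivative is
  d(omega) = sum_{i<j} d(g_{ij}) ∧ dx_i ∧ dx_j = sum_{i<j, k} (∂g_{ij}/∂x_k) dx_k ∧ dx_i ∧ dx_j.
Expand each term, using dx_k ∧ dx_i ∧ dx_j = sgn(permutation) dx_{(a)} ∧ dx_{(b)} ∧ dx_{(c)} with (a < b < c) sorted:
  d(3*x*z + y^2) includes (∂/∂z)(3*x*z + y^2) dz = (3*x) dz, which multiplied by dx ∧ dy gives (3*x) dx ∧ dy ∧ dz
  d(-3*x^2 - 2*x*y - 3*z^2) includes (∂/∂x)(-3*x^2 - 2*x*y - 3*z^2) dx = (-6*x - 2*y) dx, which multiplied by dy ∧ dw gives (-6*x - 2*y) dx ∧ dy ∧ dw
  d(-3*x^2 - 2*x*y - 3*z^2) includes (∂/∂z)(-3*x^2 - 2*x*y - 3*z^2) dz = (-6*z) dz, which multiplied by dy ∧ dw gives (6*z) dy ∧ dz ∧ dw
  d(-3*x*y) includes (∂/∂x)(-3*x*y) dx = (-3*y) dx, which multiplied by dz ∧ dw gives (-3*y) dx ∧ dz ∧ dw
  d(-3*x*y) includes (∂/∂y)(-3*x*y) dy = (-3*x) dy, which multiplied by dz ∧ dw gives (-3*x) dy ∧ dz ∧ dw
Collecting like 3-forms: d(omega) = (3*x) dx ∧ dy ∧ dz + (-6*x - 2*y) dx ∧ dy ∧ dw + (-3*x + 6*z) dy ∧ dz ∧ dw + (-3*y) dx ∧ dz ∧ dw.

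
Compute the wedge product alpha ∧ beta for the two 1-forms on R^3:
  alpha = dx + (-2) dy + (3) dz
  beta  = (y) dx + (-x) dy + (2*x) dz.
alpha ∧ beta = (-x + 2*y) dx ∧ dy + (2*x - 3*y) dx ∧ dz + (-x) dy ∧ dz

Distribute the wedge, using dx_i ∧ dx_j = -dx_j ∧ dx_i and dx_i ∧ dx_i = 0. For each pair (i, j) with i < j, the coefficient of dx_i ∧ dx_j in alpha ∧ beta is (alpha_i * beta_j - alpha_j * beta_i). Collecting: alpha ∧ beta = (-x + 2*y) dx ∧ dy + (2*x - 3*y) dx ∧ dz + (-x) dy ∧ dz.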